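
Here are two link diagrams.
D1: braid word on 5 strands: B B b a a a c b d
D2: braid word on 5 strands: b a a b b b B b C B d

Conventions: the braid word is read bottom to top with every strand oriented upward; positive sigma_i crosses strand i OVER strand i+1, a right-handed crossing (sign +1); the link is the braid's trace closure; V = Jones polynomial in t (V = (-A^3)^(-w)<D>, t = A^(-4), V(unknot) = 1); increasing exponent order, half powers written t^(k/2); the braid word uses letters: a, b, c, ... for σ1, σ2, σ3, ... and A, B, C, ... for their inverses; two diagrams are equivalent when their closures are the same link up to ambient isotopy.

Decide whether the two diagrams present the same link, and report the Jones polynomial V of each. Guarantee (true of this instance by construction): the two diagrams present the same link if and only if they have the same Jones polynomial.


equivalent: no
D1 (bracket -A^-3 + A^5 + A^9 + A^13; 9 crossings at w = +5): V = -t^(1/2) - t^(3/2) - t^(5/2) + t^(9/2)
V(D2) = -t^(3/2) - 2t^(7/2) + t^(9/2) - t^(11/2) + t^(13/2)  [11 crossings, <D> = -A^-11 + A^-7 - A^-3 + 2A + A^9, w = +5]
observation: V(t) takes 2 values over 2 diagrams, fixing the grouping


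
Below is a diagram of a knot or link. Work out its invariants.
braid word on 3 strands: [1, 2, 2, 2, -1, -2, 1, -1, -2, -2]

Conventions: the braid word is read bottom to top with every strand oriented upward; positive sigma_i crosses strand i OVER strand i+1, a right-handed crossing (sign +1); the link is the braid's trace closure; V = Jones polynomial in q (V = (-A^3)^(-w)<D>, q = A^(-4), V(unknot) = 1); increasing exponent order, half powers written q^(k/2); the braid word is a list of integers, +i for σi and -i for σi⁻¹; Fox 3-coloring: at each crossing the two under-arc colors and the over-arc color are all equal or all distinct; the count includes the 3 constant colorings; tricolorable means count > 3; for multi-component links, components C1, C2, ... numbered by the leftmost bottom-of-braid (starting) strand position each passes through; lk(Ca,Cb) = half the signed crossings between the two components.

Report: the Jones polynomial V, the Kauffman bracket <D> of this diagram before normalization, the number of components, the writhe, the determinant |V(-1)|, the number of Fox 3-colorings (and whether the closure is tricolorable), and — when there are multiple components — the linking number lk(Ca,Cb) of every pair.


V = -q^-3 + q^-2 - q^-1 + 3 - q + q^2 - q^3
<D> = -A^-12 + A^-8 - A^-4 + 3 - A^4 + A^8 - A^12 (w = 0)
1 component over 10 crossings, w = 0
27 Fox colorings among 3^10, |V(-1)| = 9: tricolorable
why: the span of V is 6, forcing >= 6 crossings in any diagram


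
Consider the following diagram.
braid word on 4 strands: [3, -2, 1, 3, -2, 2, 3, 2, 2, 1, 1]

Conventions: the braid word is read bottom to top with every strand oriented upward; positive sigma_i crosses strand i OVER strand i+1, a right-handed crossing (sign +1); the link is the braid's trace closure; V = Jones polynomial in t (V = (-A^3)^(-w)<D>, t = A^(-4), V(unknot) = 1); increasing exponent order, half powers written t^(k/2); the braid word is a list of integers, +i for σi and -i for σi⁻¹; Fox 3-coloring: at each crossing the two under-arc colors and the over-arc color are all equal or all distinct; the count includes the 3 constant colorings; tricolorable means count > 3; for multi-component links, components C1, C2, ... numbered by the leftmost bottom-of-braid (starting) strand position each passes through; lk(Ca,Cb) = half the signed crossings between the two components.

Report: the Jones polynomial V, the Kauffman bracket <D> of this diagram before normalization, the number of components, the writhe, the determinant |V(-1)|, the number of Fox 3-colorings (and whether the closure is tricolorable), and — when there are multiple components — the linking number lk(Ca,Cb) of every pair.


V = t^2 - 2t^3 + 5t^4 - 5t^5 + 6t^6 - 6t^7 + 4t^8 - 3t^9 + t^10
<D> = -A^-19 + 3A^-15 - 4A^-11 + 6A^-7 - 6A^-3 + 5A - 5A^5 + 2A^9 - A^13 (w = +7)
1 component over 11 crossings, w = +7
9 Fox colorings among 3^11, |V(-1)| = 33: tricolorable
why: V spans 8 powers of t: at least 8 crossings in any diagram


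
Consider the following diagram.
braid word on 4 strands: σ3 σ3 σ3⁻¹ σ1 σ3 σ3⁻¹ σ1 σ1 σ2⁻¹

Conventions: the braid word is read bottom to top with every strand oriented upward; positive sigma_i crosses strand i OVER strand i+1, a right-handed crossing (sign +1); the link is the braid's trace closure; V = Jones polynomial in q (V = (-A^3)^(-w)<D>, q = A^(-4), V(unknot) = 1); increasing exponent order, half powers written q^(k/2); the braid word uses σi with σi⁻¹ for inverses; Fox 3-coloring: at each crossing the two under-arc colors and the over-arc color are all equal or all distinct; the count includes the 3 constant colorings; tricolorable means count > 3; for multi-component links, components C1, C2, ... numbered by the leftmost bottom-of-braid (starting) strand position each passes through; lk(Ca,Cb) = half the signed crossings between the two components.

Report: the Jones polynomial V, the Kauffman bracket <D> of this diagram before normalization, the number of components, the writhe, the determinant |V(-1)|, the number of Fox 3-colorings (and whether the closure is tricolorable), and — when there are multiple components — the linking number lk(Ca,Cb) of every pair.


V = q + q^3 - q^4
<D> = A^-7 - A^-3 - A^5 (w = +3)
1 component over 9 crossings, w = +3
9 Fox colorings among 3^9, |V(-1)| = 3: tricolorable
why: w = +3 (over 9 crossings) is diagram-only; (-A^3)^(-3) removes it from V


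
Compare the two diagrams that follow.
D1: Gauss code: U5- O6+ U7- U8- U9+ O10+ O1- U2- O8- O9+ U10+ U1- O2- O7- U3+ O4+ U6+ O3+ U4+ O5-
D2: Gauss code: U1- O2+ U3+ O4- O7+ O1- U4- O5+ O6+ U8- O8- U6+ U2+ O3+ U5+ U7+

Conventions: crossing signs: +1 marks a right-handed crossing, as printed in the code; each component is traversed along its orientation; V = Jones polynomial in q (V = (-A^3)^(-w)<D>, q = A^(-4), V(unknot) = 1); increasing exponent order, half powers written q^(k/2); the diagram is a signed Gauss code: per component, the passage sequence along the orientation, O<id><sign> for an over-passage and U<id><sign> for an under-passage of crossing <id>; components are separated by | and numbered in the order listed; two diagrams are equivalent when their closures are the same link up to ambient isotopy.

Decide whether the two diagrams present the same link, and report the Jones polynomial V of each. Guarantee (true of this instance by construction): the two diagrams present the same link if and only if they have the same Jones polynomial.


equivalent: yes
V(D1) = q + q^3 - q^4  (w 0, c 10, <D> = -A^-16 + A^-12 + A^-4)
V(D2) = q + q^3 - q^4  [8 crossings, <D> = -A^-10 + A^-6 + A^2, w = +2]
key observation: from 10 to 8 crossings by R-moves: one link, two diagrams


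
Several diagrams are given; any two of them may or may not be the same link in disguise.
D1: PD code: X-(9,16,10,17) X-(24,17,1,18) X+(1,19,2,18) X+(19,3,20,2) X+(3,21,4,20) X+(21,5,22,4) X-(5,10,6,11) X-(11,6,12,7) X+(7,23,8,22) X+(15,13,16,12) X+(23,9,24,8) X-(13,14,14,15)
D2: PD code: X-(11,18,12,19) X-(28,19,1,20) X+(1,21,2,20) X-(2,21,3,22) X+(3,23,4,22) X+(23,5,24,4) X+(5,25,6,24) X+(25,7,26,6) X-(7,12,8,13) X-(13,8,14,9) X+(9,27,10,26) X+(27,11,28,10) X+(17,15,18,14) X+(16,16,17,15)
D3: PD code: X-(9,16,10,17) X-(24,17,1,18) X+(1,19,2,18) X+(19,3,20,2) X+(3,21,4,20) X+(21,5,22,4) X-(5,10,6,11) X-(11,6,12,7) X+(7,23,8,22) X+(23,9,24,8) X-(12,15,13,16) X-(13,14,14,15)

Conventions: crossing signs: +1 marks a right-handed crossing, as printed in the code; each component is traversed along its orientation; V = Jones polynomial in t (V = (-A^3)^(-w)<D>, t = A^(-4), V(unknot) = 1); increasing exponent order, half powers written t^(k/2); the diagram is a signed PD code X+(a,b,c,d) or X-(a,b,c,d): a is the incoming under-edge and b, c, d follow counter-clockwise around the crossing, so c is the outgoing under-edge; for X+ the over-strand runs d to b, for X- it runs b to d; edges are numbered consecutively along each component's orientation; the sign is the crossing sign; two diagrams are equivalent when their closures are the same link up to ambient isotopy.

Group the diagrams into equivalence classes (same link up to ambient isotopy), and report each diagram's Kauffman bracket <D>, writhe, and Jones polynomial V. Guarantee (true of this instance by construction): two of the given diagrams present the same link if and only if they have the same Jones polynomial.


grouping into links: {D1, D2, D3}
V(D1) = -t^-2 + 2t^-1 - 3 + 5t - 4t^2 + 5t^3 - 4t^4 + 2t^5 - t^6  (w +2, c 12, <D> = -A^-18 + 2A^-14 - 4A^-10 + 5A^-6 - 4A^-2 + 5A^2 - 3A^6 + 2A^10 - A^14)
V(D2) = -t^-2 + 2t^-1 - 3 + 5t - 4t^2 + 5t^3 - 4t^4 + 2t^5 - t^6  (w +4, c 14, <D> = -A^-12 + 2A^-8 - 4A^-4 + 5 - 4A^4 + 5A^8 - 3A^12 + 2A^16 - A^20)
V(D3) = -t^-2 + 2t^-1 - 3 + 5t - 4t^2 + 5t^3 - 4t^4 + 2t^5 - t^6  (w 0, c 12, <D> = -A^-24 + 2A^-20 - 4A^-16 + 5A^-12 - 4A^-8 + 5A^-4 - 3 + 2A^4 - A^8)
key observation: one V(t) for all 3 diagrams — one class (guaranteed)


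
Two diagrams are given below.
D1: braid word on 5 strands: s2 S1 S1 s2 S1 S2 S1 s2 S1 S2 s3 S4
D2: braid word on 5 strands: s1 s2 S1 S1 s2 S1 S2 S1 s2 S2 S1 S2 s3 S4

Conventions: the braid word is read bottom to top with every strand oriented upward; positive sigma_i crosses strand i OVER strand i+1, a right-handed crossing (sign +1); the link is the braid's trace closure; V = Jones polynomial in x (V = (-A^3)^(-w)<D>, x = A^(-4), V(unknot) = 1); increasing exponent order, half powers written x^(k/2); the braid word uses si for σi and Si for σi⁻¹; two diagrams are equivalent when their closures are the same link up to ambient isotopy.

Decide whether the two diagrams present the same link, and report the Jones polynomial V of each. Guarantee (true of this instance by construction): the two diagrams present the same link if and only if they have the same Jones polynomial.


same link: yes
V(D1) = x^-6 + x^-3 + x^-2 + x^-1  [12 crossings, <D> = A^-8 + A^-4 + 1 + A^12, w = -4]
D2 (bracket A^-8 + A^-4 + 1 + A^12; 14 crossings at w = -4): V = x^-6 + x^-3 + x^-2 + x^-1
note: D2 (14 crossings) and D1 (12) are Markov-related braid presentations


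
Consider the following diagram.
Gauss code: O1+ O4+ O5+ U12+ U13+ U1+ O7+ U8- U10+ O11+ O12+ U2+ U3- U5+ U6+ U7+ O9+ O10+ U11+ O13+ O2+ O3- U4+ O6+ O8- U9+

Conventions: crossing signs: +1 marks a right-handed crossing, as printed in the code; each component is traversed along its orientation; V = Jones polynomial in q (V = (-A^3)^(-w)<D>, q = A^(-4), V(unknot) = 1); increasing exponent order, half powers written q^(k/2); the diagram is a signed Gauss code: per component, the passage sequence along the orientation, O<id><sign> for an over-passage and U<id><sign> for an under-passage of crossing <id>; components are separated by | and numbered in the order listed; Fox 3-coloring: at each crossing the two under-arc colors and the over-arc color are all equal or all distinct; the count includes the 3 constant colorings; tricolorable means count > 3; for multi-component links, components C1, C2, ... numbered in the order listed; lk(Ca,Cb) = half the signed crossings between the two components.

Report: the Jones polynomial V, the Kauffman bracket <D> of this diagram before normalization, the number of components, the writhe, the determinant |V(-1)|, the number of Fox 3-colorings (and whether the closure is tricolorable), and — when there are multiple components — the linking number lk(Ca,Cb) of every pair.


Jones polynomial: V(q) = q^3 + q^5 - q^8
<D> = A^-5 - A^7 - A^15; writhe +9
components 1, writhe +9 (13 crossings)
3-colorings: 9 of 3^13, det 3 — tricolorable
note: w = +9 (over 13 crossings) is diagram-only; (-A^3)^(-9) removes it from V


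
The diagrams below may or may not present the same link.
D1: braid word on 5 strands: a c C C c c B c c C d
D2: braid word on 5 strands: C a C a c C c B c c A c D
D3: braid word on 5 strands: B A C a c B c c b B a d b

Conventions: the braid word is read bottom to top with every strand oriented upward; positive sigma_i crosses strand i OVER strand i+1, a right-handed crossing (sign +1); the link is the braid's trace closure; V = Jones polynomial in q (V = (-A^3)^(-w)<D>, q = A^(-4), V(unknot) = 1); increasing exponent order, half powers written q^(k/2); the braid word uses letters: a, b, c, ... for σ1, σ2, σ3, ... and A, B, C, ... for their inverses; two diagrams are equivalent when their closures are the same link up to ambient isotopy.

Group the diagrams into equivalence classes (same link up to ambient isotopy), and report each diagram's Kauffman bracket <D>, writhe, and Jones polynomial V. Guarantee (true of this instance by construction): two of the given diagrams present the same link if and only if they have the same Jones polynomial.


equivalence classes: {D1, D2, D3}
D1 (bracket A^-1 + A^7; 11 crossings at w = +3): V = -q^(1/2) - q^(5/2)
D2 (bracket A^-7 + A; 13 crossings at w = +1): V = -q^(1/2) - q^(5/2)
D3 (bracket A^-1 + A^7; 13 crossings at w = +3): V = -q^(1/2) - q^(5/2)
key observation: all 3 diagrams share one V(q), hence one class


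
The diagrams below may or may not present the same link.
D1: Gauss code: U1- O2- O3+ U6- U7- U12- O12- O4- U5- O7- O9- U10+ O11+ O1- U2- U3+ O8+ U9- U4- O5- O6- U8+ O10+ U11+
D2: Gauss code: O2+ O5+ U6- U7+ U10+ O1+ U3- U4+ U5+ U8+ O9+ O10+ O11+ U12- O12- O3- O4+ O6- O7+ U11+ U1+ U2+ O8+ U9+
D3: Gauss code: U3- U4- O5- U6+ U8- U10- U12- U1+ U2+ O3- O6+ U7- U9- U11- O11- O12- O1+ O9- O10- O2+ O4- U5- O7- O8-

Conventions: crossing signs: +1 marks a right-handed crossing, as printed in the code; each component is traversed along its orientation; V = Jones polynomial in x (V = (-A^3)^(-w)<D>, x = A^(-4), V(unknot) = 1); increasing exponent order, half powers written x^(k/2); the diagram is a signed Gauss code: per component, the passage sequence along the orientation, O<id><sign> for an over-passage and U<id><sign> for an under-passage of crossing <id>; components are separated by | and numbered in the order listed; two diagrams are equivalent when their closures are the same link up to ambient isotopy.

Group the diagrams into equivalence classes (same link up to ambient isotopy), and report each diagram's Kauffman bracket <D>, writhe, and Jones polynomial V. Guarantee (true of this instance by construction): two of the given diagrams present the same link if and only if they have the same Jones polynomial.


equivalence classes: {D1} | {D2} | {D3}
D1 (bracket A^-16 - A^-12 + 2A^-8 - 2A^-4 + 2 - 2A^4 + A^8; 12 crossings at w = -4): V = x^-5 - 2x^-4 + 2x^-3 - 2x^-2 + 2x^-1 - 1 + x
D2 (bracket -A^-10 + A^-6 - A^-2 + A^2 + A^10; 12 crossings at w = +6): V = x^2 + x^4 - x^5 + x^6 - x^7
V(D3) = -x^-6 + x^-5 - x^-4 + 2x^-3 - x^-2 + x^-1  [12 crossings, <D> = A^-14 - A^-10 + 2A^-6 - A^-2 + A^2 - A^6, w = -6]
key observation: V(x) takes 3 values over 3 diagrams, fixing the grouping


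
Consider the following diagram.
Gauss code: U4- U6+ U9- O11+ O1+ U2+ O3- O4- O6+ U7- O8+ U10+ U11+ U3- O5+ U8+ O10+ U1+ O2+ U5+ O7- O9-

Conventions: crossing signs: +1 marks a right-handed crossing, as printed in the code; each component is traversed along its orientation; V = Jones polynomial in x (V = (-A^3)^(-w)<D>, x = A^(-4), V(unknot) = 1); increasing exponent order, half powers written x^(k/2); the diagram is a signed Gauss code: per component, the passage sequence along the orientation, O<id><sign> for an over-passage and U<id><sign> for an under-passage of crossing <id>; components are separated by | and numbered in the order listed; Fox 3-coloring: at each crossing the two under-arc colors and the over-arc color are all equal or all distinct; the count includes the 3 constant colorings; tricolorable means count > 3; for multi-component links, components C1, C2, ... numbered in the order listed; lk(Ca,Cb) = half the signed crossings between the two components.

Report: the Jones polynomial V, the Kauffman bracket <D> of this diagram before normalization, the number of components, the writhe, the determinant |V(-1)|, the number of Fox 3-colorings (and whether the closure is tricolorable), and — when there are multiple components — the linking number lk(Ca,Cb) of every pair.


V = x - x^2 + 2x^3 - x^4 + x^5 - x^6
<D> = A^-15 - A^-11 + A^-7 - 2A^-3 + A - A^5 (w = +3)
1 component over 11 crossings, w = +3
3 Fox colorings among 3^11, |V(-1)| = 7: not tricolorable
why: w = +3 shifts under R1 moves; the (-A^3)^(-3) factor cancels that in V


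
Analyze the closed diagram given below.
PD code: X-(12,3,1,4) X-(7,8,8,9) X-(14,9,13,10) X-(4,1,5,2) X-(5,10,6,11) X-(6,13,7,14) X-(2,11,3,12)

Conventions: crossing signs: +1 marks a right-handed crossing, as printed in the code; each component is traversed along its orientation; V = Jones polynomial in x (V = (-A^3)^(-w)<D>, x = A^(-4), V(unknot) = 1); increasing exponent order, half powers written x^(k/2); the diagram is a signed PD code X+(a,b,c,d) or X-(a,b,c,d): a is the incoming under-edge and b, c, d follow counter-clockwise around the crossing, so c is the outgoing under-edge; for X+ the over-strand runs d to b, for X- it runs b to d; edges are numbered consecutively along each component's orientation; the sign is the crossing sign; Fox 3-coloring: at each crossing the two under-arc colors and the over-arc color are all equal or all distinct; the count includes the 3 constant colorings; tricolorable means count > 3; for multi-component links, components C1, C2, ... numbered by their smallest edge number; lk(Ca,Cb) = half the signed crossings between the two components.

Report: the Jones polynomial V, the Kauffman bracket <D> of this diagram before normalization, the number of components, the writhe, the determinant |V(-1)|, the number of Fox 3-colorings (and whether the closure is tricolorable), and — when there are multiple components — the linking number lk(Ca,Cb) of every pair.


V(x) = x^(-13/2) - x^(-11/2) + x^(-9/2) - 2x^(-7/2) - x^(-3/2)
bracket: A^-15 + 2A^-7 - A^-3 + A - A^5, w = -7
2 components, writhe -7, over 7 crossings
lk(C1,C2) = -1
det 6, colorings 9 of 3^7 — tricolorable
observation: summing lk over 1 pair gives -1


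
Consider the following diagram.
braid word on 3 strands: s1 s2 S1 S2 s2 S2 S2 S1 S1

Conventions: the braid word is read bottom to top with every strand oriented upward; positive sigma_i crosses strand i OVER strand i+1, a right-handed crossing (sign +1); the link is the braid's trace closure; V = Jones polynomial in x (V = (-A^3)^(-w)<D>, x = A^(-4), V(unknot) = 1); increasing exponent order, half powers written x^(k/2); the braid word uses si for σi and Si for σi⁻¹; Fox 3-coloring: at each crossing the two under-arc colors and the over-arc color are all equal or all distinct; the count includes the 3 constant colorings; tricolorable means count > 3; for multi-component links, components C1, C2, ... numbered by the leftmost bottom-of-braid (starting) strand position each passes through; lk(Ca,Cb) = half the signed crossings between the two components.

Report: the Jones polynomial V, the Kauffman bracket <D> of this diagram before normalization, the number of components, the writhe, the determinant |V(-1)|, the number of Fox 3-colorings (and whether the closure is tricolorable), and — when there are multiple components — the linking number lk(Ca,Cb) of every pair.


V(x) = -x^(-9/2) - x^(-5/2) + x^(-3/2) - x^(-1/2)
bracket: A^-7 - A^-3 + A + A^9, w = -3
2 components, writhe -3, over 9 crossings
lk(C1,C2) = -2
det 4, colorings 3 of 3^9 — not tricolorable
observation: free reduction leaves σ1 σ2 σ1⁻¹ σ2⁻¹ σ2⁻¹ σ1⁻¹ σ1⁻¹ of the original 9 letters


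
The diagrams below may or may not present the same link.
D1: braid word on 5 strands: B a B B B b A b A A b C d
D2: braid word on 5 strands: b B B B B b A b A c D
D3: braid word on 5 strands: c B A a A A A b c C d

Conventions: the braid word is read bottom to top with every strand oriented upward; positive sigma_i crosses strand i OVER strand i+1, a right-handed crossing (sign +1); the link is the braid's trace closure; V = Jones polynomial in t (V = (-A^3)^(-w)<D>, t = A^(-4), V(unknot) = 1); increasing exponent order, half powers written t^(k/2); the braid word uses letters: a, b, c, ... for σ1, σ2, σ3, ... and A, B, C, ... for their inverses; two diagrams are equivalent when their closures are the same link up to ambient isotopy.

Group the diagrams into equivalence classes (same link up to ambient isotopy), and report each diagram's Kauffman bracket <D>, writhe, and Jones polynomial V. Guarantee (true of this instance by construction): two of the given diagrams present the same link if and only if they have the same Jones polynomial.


grouping into links: {D1, D2} | {D3}
V(D1) = -t^(-9/2) - t^(-5/2) + t^(-3/2) - t^(-1/2)  (w -3, c 13, <D> = A^-7 - A^-3 + A + A^9)
V(D2) = -t^(-9/2) - t^(-5/2) + t^(-3/2) - t^(-1/2)  (w -3, c 11, <D> = A^-7 - A^-3 + A + A^9)
V(D3) = t^(-9/2) - t^(-5/2) - t^(-3/2) - t^(-1/2)  (w -1, c 11, <D> = A^-1 + A^3 + A^7 - A^15)
key observation: 2 classes among 3 diagrams; unequal V(t) rules out equality


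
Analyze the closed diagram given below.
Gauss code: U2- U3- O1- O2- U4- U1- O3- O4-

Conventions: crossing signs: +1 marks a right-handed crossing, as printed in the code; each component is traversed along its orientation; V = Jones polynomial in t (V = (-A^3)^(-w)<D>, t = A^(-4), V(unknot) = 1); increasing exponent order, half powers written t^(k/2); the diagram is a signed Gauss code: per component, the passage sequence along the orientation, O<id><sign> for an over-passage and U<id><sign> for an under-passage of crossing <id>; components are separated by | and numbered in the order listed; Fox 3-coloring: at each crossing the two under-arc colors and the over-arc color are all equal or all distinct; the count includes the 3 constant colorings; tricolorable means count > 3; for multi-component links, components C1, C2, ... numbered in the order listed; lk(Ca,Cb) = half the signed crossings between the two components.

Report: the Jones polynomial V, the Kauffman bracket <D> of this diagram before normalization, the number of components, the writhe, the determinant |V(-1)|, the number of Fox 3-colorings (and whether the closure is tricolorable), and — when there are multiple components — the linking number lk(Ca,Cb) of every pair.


V(t) = -t^-4 + t^-3 + t^-1
bracket: A^-8 + 1 - A^4, w = -4
1 component, writhe -4, over 4 crossings
det 3, colorings 9 of 3^4 — tricolorable
observation: the span of V is 3, forcing >= 3 crossings in any diagram


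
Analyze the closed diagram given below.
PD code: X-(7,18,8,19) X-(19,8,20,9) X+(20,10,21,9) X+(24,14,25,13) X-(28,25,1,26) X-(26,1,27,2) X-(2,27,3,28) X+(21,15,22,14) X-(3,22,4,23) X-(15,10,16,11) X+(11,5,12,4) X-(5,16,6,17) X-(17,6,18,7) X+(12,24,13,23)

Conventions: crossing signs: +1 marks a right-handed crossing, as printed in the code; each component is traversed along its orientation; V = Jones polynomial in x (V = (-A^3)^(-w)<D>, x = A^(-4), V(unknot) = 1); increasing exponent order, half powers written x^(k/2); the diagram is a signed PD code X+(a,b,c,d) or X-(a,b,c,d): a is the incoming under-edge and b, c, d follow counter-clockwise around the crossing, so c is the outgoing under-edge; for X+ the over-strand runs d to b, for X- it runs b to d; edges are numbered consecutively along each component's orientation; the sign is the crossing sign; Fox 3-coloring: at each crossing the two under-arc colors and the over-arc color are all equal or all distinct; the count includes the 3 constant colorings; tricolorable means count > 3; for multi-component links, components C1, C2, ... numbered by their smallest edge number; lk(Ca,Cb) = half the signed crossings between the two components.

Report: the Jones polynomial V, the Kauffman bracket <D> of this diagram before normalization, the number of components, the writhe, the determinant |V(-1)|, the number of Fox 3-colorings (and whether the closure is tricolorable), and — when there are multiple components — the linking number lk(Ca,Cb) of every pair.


Jones polynomial: V(x) = -x^-9 + 3x^-8 - 5x^-7 + 7x^-6 - 8x^-5 + 9x^-4 - 8x^-3 + 6x^-2 - 5x^-1 + 3 - x + x^2
<D> = A^-20 - A^-16 + 3A^-12 - 5A^-8 + 6A^-4 - 8 + 9A^4 - 8A^8 + 7A^12 - 5A^16 + 3A^20 - A^24; writhe -4
components 1, writhe -4 (14 crossings)
3-colorings: 9 of 3^14, det 57 — tricolorable
note: the span of V is 11, forcing >= 11 crossings in any diagram


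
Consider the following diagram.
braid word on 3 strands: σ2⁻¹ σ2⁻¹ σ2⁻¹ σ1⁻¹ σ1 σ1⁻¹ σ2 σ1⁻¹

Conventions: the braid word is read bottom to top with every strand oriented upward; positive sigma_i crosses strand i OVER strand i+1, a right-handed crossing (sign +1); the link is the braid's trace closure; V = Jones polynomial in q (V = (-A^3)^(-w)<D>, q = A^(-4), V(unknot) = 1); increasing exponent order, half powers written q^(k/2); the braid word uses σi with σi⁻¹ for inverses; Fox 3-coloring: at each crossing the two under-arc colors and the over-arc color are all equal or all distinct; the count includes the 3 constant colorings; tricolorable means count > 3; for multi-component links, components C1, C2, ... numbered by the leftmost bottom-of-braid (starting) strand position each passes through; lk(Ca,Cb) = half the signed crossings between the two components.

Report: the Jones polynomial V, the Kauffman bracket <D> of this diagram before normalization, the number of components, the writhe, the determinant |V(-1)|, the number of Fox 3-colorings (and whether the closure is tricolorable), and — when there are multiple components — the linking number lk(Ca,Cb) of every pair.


Jones polynomial: V(q) = -q^-6 + q^-5 - q^-4 + 2q^-3 - q^-2 + q^-1
<D> = A^-8 - A^-4 + 2 - A^4 + A^8 - A^12; writhe -4
components 1, writhe -4 (8 crossings)
3-colorings: 3 of 3^8, det 7 — not tricolorable
note: V spans 5 powers of q: at least 5 crossings in any diagram


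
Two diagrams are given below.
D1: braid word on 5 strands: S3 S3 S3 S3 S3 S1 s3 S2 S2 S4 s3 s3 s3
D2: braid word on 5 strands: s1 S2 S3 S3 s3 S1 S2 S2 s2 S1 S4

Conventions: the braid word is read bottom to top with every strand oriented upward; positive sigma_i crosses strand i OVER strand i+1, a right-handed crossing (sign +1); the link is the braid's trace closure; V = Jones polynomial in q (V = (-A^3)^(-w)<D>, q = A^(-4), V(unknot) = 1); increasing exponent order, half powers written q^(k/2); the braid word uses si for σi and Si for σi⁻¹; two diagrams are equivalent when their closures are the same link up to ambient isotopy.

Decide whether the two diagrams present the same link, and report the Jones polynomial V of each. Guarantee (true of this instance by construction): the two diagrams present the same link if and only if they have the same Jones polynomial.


equivalent: yes
V(D1) = -q^(-5/2) - q^(-1/2)  (w -5, c 13, <D> = A^-13 + A^-5)
D2 (bracket A^-13 + A^-5; 11 crossings at w = -5): V = -q^(-5/2) - q^(-1/2)
why: Markov moves rewrite D1 (13 crossings) into D2 (11)


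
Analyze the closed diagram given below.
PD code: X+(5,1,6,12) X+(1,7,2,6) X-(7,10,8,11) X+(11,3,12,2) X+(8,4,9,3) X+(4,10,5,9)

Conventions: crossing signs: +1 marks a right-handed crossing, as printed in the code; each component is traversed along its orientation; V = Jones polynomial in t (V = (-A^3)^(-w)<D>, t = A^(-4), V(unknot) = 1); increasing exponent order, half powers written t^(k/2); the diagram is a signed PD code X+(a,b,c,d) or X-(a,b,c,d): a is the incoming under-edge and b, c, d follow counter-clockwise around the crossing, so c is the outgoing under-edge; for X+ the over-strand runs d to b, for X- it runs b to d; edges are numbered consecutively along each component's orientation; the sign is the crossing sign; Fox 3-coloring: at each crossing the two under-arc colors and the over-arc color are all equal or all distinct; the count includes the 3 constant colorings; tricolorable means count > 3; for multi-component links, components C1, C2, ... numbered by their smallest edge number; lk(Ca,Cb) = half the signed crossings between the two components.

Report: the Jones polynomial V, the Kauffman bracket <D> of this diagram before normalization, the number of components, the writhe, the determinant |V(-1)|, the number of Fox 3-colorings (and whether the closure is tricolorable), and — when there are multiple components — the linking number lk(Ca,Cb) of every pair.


Jones polynomial: V(t) = t - t^2 + 2t^3 - t^4 + t^5 - t^6
<D> = -A^-12 + A^-8 - A^-4 + 2 - A^4 + A^8; writhe +4
components 1, writhe +4 (6 crossings)
3-colorings: 3 of 3^6, det 7 — not tricolorable
note: |V(-1)| = 7: so not tricolorable, since 3 does not divide 7


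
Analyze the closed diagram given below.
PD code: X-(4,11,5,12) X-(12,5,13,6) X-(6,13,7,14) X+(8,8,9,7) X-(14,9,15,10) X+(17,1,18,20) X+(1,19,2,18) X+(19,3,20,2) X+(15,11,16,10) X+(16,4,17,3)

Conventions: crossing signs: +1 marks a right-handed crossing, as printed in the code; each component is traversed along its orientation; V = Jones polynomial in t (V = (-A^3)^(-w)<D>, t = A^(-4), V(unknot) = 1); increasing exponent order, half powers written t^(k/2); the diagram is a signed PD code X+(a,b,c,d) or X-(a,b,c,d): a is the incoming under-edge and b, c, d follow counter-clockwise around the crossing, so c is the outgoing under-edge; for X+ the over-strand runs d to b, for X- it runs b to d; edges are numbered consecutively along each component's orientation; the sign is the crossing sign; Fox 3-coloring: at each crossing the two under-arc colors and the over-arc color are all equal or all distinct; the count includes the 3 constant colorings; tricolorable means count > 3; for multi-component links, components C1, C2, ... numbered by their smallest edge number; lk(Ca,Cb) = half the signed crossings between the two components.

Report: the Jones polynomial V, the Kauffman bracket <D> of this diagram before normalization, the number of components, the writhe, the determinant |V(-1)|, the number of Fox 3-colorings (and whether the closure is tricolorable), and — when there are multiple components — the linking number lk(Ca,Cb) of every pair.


V(t) = -t^-3 + t^-2 - t^-1 + 3 - t + t^2 - t^3
bracket: -A^-6 + A^-2 - A^2 + 3A^6 - A^10 + A^14 - A^18, w = +2
1 component, writhe +2, over 10 crossings
det 9, colorings 27 of 3^10 — tricolorable
observation: w = +2 shifts under R1 moves; the (-A^3)^(-2) factor cancels that in V


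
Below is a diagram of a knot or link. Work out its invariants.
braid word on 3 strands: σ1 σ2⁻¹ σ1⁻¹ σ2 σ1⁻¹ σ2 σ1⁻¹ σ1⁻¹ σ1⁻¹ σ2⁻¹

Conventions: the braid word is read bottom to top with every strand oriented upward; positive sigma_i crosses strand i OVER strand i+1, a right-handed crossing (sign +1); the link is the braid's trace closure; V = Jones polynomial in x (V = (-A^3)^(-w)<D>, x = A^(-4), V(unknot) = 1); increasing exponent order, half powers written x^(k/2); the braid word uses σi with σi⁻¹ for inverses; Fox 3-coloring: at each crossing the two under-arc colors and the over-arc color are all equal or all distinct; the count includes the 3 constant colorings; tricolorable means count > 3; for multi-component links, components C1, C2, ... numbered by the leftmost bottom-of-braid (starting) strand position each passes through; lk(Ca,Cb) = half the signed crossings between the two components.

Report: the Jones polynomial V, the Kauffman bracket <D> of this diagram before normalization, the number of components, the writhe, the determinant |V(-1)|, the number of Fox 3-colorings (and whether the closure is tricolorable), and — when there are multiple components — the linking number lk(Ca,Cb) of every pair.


Jones polynomial: V(x) = -x^-8 + 2x^-7 - 3x^-6 + 4x^-5 - 5x^-4 + 5x^-3 - 3x^-2 + 3x^-1 - 1
<D> = -A^-12 + 3A^-8 - 3A^-4 + 5 - 5A^4 + 4A^8 - 3A^12 + 2A^16 - A^20; writhe -4
components 1, writhe -4 (10 crossings)
3-colorings: 9 of 3^10, det 27 — tricolorable
note: V spans 8 powers of x: at least 8 crossings in any diagram


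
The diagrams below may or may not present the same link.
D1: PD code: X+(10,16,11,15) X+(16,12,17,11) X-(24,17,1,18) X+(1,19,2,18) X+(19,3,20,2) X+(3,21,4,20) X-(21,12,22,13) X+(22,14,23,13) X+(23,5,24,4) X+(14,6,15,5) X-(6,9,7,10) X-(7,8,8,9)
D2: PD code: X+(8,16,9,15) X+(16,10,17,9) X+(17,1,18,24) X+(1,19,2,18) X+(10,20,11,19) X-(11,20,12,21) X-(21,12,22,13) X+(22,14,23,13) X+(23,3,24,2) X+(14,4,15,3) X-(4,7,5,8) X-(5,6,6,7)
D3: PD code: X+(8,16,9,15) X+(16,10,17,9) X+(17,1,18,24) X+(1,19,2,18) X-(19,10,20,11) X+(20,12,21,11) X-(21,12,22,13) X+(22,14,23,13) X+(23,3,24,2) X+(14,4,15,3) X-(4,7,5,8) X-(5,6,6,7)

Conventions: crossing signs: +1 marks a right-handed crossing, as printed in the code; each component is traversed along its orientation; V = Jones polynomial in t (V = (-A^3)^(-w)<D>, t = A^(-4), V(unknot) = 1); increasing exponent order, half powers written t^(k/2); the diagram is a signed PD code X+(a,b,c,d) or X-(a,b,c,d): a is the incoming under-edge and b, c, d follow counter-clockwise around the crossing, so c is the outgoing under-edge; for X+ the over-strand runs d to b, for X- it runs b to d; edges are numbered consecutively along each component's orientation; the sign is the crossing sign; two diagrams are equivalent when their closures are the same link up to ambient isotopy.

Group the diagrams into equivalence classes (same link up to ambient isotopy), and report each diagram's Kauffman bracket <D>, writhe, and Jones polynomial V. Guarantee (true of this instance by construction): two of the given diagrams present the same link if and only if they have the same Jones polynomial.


grouping into links: {D1, D2, D3}
V(D1) = t^2 + 2t^4 - 2t^5 + t^6 - 2t^7 + t^8  (w +4, c 12, <D> = A^-20 - 2A^-16 + A^-12 - 2A^-8 + 2A^-4 + A^4)
V(D2) = t^2 + 2t^4 - 2t^5 + t^6 - 2t^7 + t^8  [12 crossings, <D> = A^-20 - 2A^-16 + A^-12 - 2A^-8 + 2A^-4 + A^4, w = +4]
V(D3) = t^2 + 2t^4 - 2t^5 + t^6 - 2t^7 + t^8  (w +4, c 12, <D> = A^-20 - 2A^-16 + A^-12 - 2A^-8 + 2A^-4 + A^4)
key observation: all 3 diagrams share one V(t), hence one class


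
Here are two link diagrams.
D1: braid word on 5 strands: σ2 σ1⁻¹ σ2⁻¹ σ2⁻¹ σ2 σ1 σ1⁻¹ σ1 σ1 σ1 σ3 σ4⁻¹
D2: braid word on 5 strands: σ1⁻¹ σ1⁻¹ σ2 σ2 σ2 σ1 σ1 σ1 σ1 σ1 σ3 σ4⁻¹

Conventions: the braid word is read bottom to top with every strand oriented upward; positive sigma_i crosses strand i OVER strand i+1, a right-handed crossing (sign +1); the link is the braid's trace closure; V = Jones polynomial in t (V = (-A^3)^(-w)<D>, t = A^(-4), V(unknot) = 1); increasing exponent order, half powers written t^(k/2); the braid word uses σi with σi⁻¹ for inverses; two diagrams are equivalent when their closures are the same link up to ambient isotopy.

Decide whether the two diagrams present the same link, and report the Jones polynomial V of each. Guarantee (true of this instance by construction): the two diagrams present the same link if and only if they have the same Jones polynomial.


equivalent: no
V(D1) = t + t^3 - t^4  (w +2, c 12, <D> = -A^-10 + A^-6 + A^2)
V(D2) = t^2 + 2t^4 - 2t^5 + t^6 - 2t^7 + t^8  [12 crossings, <D> = A^-14 - 2A^-10 + A^-6 - 2A^-2 + 2A^2 + A^10, w = +6]
key observation: comparing 2 Jones polynomials yields 2 groups


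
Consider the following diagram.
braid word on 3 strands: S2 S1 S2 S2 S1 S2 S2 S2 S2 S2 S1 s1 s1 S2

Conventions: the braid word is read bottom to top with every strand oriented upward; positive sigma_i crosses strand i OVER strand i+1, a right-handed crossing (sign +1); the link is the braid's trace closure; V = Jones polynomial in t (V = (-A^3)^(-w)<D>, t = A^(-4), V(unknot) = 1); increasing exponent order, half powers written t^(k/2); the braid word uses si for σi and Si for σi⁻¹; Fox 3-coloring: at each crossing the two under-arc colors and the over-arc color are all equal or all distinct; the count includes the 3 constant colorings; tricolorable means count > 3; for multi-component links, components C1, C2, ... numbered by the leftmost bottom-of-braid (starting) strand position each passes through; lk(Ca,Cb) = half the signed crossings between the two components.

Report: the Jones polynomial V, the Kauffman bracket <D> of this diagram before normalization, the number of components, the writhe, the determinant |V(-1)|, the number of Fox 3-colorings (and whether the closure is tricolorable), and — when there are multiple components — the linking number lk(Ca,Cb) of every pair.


V(t) = -t^-13 + t^-12 - t^-11 + t^-10 - t^-9 + t^-8 - t^-7 + t^-6 + t^-4
bracket: A^-14 + A^-6 - A^-2 + A^2 - A^6 + A^10 - A^14 + A^18 - A^22, w = -10
1 component, writhe -10, over 14 crossings
det 9, colorings 9 of 3^14 — tricolorable
observation: w = -10 shifts under R1 moves; the (-A^3)^(10) factor cancels that in V


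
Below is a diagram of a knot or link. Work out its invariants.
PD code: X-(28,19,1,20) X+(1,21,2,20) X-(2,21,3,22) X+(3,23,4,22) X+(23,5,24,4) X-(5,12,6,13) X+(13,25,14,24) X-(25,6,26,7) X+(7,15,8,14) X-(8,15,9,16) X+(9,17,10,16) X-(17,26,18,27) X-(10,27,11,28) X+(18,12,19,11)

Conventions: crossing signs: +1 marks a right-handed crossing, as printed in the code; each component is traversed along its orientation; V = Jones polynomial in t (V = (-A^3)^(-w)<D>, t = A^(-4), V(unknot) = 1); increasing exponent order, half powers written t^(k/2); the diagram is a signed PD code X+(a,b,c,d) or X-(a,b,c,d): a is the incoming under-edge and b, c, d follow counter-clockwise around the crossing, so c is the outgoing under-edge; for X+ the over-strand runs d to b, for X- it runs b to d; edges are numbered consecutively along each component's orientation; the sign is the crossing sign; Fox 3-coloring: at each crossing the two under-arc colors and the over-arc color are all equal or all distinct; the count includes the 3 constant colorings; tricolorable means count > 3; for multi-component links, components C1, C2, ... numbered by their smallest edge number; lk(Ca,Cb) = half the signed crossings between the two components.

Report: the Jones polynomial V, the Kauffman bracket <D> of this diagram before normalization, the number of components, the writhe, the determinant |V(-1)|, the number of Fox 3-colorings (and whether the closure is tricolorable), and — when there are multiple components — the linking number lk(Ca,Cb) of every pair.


V = -t^-3 + 2t^-2 - 2t^-1 + 3 - 2t + 2t^2 - t^3
<D> = -A^-12 + 2A^-8 - 2A^-4 + 3 - 2A^4 + 2A^8 - A^12 (w = 0)
1 component over 14 crossings, w = 0
3 Fox colorings among 3^14, |V(-1)| = 13: not tricolorable
why: w = 0 (over 14 crossings) is diagram-only; (-A^3)^(0) removes it from V


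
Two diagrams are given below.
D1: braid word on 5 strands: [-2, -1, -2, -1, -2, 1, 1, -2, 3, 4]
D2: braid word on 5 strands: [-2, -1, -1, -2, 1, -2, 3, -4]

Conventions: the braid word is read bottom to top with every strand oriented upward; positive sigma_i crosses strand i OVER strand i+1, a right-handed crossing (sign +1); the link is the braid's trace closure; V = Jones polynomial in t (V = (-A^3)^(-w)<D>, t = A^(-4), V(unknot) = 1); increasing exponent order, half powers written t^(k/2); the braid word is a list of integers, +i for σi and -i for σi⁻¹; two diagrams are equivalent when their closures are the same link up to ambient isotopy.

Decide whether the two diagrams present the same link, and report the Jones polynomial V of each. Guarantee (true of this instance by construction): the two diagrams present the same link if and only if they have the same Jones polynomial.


same link: yes
V(D1) = -t^-6 + t^-5 - t^-4 + 2t^-3 - t^-2 + t^-1  [10 crossings, <D> = A^-2 - A^2 + 2A^6 - A^10 + A^14 - A^18, w = -2]
D2 (bracket A^-8 - A^-4 + 2 - A^4 + A^8 - A^12; 8 crossings at w = -4): V = -t^-6 + t^-5 - t^-4 + 2t^-3 - t^-2 + t^-1
note: from 10 to 8 crossings by R-moves: one link, two diagrams


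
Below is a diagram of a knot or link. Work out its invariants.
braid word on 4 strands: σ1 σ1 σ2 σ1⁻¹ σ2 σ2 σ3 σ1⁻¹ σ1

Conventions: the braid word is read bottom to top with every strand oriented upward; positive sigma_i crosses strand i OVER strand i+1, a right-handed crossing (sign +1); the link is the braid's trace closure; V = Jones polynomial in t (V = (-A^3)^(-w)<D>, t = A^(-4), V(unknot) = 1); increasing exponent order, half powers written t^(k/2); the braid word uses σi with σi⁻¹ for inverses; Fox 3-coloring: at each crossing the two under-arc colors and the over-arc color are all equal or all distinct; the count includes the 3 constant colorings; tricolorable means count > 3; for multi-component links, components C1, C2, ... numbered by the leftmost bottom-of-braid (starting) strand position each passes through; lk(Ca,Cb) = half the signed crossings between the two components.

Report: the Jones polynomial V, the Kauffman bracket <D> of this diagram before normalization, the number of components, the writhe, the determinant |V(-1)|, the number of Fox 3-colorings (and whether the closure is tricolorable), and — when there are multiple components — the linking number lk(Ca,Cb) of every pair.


Jones polynomial: V(t) = t - t^2 + 2t^3 - t^4 + t^5 - t^6
<D> = A^-9 - A^-5 + A^-1 - 2A^3 + A^7 - A^11; writhe +5
components 1, writhe +5 (9 crossings)
3-colorings: 3 of 3^9, det 7 — not tricolorable
note: det 7 = |V(-1)|; not divisible by 3, so not tricolorable
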